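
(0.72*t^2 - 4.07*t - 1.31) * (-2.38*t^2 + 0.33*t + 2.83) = -1.7136*t^4 + 9.9242*t^3 + 3.8123*t^2 - 11.9504*t - 3.7073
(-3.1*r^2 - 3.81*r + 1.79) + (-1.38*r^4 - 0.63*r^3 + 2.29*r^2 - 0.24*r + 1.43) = -1.38*r^4 - 0.63*r^3 - 0.81*r^2 - 4.05*r + 3.22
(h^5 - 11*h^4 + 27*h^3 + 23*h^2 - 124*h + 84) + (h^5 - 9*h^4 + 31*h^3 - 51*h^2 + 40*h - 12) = 2*h^5 - 20*h^4 + 58*h^3 - 28*h^2 - 84*h + 72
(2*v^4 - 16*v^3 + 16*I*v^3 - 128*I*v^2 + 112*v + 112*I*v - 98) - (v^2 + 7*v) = 2*v^4 - 16*v^3 + 16*I*v^3 - v^2 - 128*I*v^2 + 105*v + 112*I*v - 98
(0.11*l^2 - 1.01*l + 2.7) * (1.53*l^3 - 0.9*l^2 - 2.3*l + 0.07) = 0.1683*l^5 - 1.6443*l^4 + 4.787*l^3 - 0.0993000000000004*l^2 - 6.2807*l + 0.189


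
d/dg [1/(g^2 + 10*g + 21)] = 2*(-g - 5)/(g^2 + 10*g + 21)^2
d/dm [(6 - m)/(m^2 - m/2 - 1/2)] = 2*(-2*m^2 + m + (m - 6)*(4*m - 1) + 1)/(-2*m^2 + m + 1)^2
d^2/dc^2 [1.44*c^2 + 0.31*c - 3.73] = 2.88000000000000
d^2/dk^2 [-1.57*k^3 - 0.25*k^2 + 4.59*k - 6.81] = -9.42*k - 0.5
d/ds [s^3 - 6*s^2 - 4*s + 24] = 3*s^2 - 12*s - 4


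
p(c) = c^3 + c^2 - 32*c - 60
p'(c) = 3*c^2 + 2*c - 32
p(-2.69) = 13.85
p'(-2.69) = -15.67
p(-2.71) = 14.16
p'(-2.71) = -15.39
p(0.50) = -75.62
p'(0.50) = -30.25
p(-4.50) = 13.12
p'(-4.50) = 19.75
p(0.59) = -78.33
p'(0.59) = -29.78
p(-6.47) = -81.94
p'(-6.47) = 80.64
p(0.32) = -70.10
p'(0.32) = -31.05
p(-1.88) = -2.95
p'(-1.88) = -25.16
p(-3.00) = 18.00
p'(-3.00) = -11.00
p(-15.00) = -2730.00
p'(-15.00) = 613.00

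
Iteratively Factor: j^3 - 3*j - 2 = (j - 2)*(j^2 + 2*j + 1) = (j - 2)*(j + 1)*(j + 1)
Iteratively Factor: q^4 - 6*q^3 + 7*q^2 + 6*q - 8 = (q - 4)*(q^3 - 2*q^2 - q + 2) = (q - 4)*(q - 2)*(q^2 - 1) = (q - 4)*(q - 2)*(q - 1)*(q + 1)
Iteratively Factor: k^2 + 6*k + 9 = (k + 3)*(k + 3)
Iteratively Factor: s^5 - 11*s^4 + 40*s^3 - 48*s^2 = (s)*(s^4 - 11*s^3 + 40*s^2 - 48*s) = s*(s - 4)*(s^3 - 7*s^2 + 12*s) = s*(s - 4)^2*(s^2 - 3*s) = s^2*(s - 4)^2*(s - 3)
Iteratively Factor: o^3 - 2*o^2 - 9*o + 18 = (o - 3)*(o^2 + o - 6) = (o - 3)*(o - 2)*(o + 3)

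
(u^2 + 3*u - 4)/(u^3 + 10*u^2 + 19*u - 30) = (u + 4)/(u^2 + 11*u + 30)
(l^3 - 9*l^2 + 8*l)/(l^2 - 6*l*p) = (l^2 - 9*l + 8)/(l - 6*p)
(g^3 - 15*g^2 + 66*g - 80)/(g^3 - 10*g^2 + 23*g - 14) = (g^2 - 13*g + 40)/(g^2 - 8*g + 7)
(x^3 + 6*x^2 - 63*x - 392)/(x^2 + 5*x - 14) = (x^2 - x - 56)/(x - 2)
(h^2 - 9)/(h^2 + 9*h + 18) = (h - 3)/(h + 6)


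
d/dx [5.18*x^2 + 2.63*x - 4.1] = 10.36*x + 2.63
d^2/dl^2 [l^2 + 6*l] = 2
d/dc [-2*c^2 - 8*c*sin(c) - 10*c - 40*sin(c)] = -8*c*cos(c) - 4*c - 8*sin(c) - 40*cos(c) - 10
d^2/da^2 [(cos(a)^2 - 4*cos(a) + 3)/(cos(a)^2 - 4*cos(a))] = 3*(-(1 - cos(2*a))^2 - 15*cos(a) - 9*cos(2*a) + 3*cos(3*a) + 27)/((cos(a) - 4)^3*cos(a)^3)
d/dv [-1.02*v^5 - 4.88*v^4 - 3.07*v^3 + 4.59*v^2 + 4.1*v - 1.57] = -5.1*v^4 - 19.52*v^3 - 9.21*v^2 + 9.18*v + 4.1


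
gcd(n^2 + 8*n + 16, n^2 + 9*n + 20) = n + 4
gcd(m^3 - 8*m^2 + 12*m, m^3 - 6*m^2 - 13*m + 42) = m - 2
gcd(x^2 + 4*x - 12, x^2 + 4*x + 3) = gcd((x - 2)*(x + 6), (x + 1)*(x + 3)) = 1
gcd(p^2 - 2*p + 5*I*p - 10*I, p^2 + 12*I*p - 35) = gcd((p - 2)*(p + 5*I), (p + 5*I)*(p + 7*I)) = p + 5*I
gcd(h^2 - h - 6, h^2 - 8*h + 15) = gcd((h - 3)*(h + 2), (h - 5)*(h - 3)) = h - 3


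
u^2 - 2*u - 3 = (u - 3)*(u + 1)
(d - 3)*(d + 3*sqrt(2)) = d^2 - 3*d + 3*sqrt(2)*d - 9*sqrt(2)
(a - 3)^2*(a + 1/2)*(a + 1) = a^4 - 9*a^3/2 + a^2/2 + 21*a/2 + 9/2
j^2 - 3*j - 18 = (j - 6)*(j + 3)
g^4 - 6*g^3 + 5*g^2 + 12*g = g*(g - 4)*(g - 3)*(g + 1)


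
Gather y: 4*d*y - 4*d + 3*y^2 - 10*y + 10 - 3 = -4*d + 3*y^2 + y*(4*d - 10) + 7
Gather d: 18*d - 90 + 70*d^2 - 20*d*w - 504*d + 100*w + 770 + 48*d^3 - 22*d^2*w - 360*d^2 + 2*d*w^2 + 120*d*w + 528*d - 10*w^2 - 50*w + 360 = 48*d^3 + d^2*(-22*w - 290) + d*(2*w^2 + 100*w + 42) - 10*w^2 + 50*w + 1040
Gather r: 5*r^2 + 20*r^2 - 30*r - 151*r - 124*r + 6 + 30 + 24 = 25*r^2 - 305*r + 60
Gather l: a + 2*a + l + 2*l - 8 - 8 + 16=3*a + 3*l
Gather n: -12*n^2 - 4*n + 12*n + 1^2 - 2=-12*n^2 + 8*n - 1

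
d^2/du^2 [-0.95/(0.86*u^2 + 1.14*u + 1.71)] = (1.40524*u^2 + 1.86276*u - 0.95*(1.72*u + 1.14)*(3.44*u + 2.28) + 2.79414)/(0.86*u^2 + 1.14*u + 1.71)^3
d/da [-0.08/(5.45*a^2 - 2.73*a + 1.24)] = (0.872*a - 0.2184)/(5.45*a^2 - 2.73*a + 1.24)^2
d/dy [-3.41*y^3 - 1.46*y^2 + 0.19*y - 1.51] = -10.23*y^2 - 2.92*y + 0.19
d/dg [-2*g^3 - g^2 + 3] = 2*g*(-3*g - 1)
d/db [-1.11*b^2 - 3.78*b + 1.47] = -2.22*b - 3.78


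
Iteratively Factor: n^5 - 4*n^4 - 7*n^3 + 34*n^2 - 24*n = (n - 1)*(n^4 - 3*n^3 - 10*n^2 + 24*n) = (n - 1)*(n + 3)*(n^3 - 6*n^2 + 8*n) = (n - 4)*(n - 1)*(n + 3)*(n^2 - 2*n) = (n - 4)*(n - 2)*(n - 1)*(n + 3)*(n)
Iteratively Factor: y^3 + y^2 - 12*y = (y + 4)*(y^2 - 3*y) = y*(y + 4)*(y - 3)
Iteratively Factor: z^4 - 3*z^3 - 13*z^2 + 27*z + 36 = (z + 3)*(z^3 - 6*z^2 + 5*z + 12) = (z - 3)*(z + 3)*(z^2 - 3*z - 4) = (z - 3)*(z + 1)*(z + 3)*(z - 4)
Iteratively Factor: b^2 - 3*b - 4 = (b - 4)*(b + 1)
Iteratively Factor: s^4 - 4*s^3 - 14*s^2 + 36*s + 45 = (s + 3)*(s^3 - 7*s^2 + 7*s + 15) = (s - 5)*(s + 3)*(s^2 - 2*s - 3) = (s - 5)*(s + 1)*(s + 3)*(s - 3)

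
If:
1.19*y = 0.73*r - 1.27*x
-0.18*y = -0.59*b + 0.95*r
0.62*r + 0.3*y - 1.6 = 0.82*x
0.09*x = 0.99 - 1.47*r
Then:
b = 1.60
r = 0.73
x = -0.89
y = 1.40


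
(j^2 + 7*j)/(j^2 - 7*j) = (j + 7)/(j - 7)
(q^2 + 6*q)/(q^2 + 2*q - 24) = q/(q - 4)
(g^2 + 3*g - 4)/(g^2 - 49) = (g^2 + 3*g - 4)/(g^2 - 49)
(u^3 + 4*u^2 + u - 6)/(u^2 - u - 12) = (u^2 + u - 2)/(u - 4)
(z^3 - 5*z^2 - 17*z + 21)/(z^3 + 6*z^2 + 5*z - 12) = (z - 7)/(z + 4)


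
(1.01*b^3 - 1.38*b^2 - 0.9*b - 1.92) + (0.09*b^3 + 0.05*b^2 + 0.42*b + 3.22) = 1.1*b^3 - 1.33*b^2 - 0.48*b + 1.3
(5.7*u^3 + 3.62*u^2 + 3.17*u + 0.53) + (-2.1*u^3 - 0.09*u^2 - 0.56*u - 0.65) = 3.6*u^3 + 3.53*u^2 + 2.61*u - 0.12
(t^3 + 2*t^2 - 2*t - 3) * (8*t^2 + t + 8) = 8*t^5 + 17*t^4 - 6*t^3 - 10*t^2 - 19*t - 24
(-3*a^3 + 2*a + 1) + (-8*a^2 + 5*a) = -3*a^3 - 8*a^2 + 7*a + 1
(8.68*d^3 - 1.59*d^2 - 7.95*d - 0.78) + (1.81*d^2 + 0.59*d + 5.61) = 8.68*d^3 + 0.22*d^2 - 7.36*d + 4.83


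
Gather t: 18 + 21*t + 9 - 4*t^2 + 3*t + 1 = -4*t^2 + 24*t + 28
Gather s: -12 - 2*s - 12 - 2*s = -4*s - 24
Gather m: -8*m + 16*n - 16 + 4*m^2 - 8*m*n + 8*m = 4*m^2 - 8*m*n + 16*n - 16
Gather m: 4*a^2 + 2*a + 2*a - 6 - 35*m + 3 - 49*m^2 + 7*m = 4*a^2 + 4*a - 49*m^2 - 28*m - 3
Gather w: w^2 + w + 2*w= w^2 + 3*w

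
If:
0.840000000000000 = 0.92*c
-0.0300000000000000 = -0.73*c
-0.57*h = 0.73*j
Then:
No Solution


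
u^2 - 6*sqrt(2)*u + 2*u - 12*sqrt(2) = (u + 2)*(u - 6*sqrt(2))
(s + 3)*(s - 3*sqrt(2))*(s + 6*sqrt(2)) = s^3 + 3*s^2 + 3*sqrt(2)*s^2 - 36*s + 9*sqrt(2)*s - 108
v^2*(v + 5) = v^3 + 5*v^2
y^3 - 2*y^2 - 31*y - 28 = (y - 7)*(y + 1)*(y + 4)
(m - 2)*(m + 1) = m^2 - m - 2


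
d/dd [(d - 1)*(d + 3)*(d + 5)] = 3*d^2 + 14*d + 7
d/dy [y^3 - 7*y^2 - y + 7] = 3*y^2 - 14*y - 1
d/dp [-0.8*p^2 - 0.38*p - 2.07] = -1.6*p - 0.38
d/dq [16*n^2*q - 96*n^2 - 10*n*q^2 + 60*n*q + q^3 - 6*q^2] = 16*n^2 - 20*n*q + 60*n + 3*q^2 - 12*q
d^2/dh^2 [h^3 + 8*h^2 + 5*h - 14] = 6*h + 16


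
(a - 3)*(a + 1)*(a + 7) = a^3 + 5*a^2 - 17*a - 21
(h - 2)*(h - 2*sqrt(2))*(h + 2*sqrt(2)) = h^3 - 2*h^2 - 8*h + 16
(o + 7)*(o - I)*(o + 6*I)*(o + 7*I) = o^4 + 7*o^3 + 12*I*o^3 - 29*o^2 + 84*I*o^2 - 203*o + 42*I*o + 294*I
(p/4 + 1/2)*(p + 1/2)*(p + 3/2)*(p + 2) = p^4/4 + 3*p^3/2 + 51*p^2/16 + 11*p/4 + 3/4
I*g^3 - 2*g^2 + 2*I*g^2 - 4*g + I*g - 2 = (g + 1)*(g + 2*I)*(I*g + I)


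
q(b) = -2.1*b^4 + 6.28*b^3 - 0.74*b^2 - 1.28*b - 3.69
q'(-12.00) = 17244.64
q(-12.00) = -54492.33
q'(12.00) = -11821.28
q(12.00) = -32819.37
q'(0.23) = -0.73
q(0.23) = -3.95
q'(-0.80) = 16.26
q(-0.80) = -7.22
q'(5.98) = -1132.72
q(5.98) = -1380.34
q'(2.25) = -4.91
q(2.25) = 7.40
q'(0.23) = -0.73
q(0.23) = -3.95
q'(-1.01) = 28.09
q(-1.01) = -11.81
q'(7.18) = -2149.89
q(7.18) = -3307.58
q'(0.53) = 1.98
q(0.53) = -3.81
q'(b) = -8.4*b^3 + 18.84*b^2 - 1.48*b - 1.28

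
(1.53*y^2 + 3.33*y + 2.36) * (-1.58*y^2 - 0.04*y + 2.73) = -2.4174*y^4 - 5.3226*y^3 + 0.3149*y^2 + 8.9965*y + 6.4428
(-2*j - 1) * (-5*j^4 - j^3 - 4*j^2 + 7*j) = 10*j^5 + 7*j^4 + 9*j^3 - 10*j^2 - 7*j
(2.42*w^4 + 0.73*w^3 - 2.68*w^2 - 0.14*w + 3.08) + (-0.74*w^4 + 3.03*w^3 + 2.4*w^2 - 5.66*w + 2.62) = 1.68*w^4 + 3.76*w^3 - 0.28*w^2 - 5.8*w + 5.7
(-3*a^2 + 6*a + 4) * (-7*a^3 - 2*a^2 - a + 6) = 21*a^5 - 36*a^4 - 37*a^3 - 32*a^2 + 32*a + 24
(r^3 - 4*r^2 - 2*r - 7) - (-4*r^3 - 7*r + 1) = 5*r^3 - 4*r^2 + 5*r - 8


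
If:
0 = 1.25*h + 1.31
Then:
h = -1.05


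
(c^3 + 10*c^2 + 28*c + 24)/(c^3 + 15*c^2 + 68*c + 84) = (c + 2)/(c + 7)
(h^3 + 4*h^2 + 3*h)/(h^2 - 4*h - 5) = h*(h + 3)/(h - 5)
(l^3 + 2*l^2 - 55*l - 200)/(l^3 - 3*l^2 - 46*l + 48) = (l^2 + 10*l + 25)/(l^2 + 5*l - 6)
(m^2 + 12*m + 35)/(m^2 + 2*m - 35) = (m + 5)/(m - 5)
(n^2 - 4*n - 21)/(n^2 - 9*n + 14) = (n + 3)/(n - 2)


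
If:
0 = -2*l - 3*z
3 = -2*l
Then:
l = -3/2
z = 1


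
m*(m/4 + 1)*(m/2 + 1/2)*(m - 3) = m^4/8 + m^3/4 - 11*m^2/8 - 3*m/2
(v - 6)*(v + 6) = v^2 - 36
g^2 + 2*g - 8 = (g - 2)*(g + 4)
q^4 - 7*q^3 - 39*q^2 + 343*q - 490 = (q - 7)*(q - 5)*(q - 2)*(q + 7)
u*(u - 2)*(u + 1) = u^3 - u^2 - 2*u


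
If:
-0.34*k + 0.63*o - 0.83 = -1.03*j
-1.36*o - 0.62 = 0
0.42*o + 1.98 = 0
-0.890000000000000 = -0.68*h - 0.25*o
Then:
No Solution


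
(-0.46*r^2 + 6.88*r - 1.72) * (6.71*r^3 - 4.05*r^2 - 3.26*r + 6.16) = -3.0866*r^5 + 48.0278*r^4 - 37.9056*r^3 - 18.2964*r^2 + 47.988*r - 10.5952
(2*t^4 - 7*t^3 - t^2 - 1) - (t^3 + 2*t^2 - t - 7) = 2*t^4 - 8*t^3 - 3*t^2 + t + 6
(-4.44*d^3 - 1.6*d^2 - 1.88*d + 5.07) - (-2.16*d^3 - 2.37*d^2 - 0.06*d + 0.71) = -2.28*d^3 + 0.77*d^2 - 1.82*d + 4.36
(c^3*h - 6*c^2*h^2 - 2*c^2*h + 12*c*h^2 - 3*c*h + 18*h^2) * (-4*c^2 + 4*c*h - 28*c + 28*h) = -4*c^5*h + 28*c^4*h^2 - 20*c^4*h - 24*c^3*h^3 + 140*c^3*h^2 + 68*c^3*h - 120*c^2*h^3 - 476*c^2*h^2 + 84*c^2*h + 408*c*h^3 - 588*c*h^2 + 504*h^3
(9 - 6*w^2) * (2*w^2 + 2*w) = -12*w^4 - 12*w^3 + 18*w^2 + 18*w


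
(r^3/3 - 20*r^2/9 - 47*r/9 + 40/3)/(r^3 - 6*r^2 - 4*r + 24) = (3*r^3 - 20*r^2 - 47*r + 120)/(9*(r^3 - 6*r^2 - 4*r + 24))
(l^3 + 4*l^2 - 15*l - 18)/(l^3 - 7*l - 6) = (l + 6)/(l + 2)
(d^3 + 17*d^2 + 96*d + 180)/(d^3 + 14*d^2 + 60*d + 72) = (d + 5)/(d + 2)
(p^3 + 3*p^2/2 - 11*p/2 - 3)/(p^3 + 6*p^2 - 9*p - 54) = (p^2 - 3*p/2 - 1)/(p^2 + 3*p - 18)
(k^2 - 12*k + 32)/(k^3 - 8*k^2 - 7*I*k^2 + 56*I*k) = (k - 4)/(k*(k - 7*I))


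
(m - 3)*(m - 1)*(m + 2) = m^3 - 2*m^2 - 5*m + 6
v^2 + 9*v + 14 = (v + 2)*(v + 7)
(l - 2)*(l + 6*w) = l^2 + 6*l*w - 2*l - 12*w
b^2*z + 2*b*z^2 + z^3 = z*(b + z)^2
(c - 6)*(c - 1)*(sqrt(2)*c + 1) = sqrt(2)*c^3 - 7*sqrt(2)*c^2 + c^2 - 7*c + 6*sqrt(2)*c + 6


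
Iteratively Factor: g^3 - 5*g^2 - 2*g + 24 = (g - 4)*(g^2 - g - 6) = (g - 4)*(g + 2)*(g - 3)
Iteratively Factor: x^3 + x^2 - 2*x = (x - 1)*(x^2 + 2*x) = x*(x - 1)*(x + 2)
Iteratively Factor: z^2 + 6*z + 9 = (z + 3)*(z + 3)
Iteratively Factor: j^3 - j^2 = (j)*(j^2 - j) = j^2*(j - 1)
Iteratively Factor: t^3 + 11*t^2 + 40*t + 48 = (t + 4)*(t^2 + 7*t + 12) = (t + 4)^2*(t + 3)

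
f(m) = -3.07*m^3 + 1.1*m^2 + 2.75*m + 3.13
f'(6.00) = -315.61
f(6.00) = -603.89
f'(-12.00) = -1349.89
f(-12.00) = 5433.49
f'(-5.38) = -275.66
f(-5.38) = 498.24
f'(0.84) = -1.90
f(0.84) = 4.40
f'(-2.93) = -82.76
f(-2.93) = 81.74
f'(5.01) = -217.40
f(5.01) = -341.54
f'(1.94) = -27.64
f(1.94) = -9.81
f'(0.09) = 2.87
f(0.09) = 3.38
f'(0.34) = 2.43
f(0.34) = 4.07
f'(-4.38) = -183.57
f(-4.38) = 270.15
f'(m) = -9.21*m^2 + 2.2*m + 2.75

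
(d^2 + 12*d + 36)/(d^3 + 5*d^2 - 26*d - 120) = (d + 6)/(d^2 - d - 20)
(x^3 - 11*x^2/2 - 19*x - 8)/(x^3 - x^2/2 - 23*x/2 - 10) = (-2*x^3 + 11*x^2 + 38*x + 16)/(-2*x^3 + x^2 + 23*x + 20)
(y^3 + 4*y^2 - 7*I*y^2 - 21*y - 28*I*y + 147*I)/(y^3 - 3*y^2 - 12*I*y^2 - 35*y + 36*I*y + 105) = (y + 7)/(y - 5*I)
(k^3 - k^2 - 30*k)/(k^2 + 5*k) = k - 6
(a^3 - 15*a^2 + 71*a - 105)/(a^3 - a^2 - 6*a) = (a^2 - 12*a + 35)/(a*(a + 2))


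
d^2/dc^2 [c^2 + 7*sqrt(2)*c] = 2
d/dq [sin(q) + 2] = cos(q)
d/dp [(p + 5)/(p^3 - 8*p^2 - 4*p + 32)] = (p^3 - 8*p^2 - 4*p + (p + 5)*(-3*p^2 + 16*p + 4) + 32)/(p^3 - 8*p^2 - 4*p + 32)^2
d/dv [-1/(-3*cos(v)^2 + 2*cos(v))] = 2*(-sin(v)/cos(v)^2 + 3*tan(v))/(3*cos(v) - 2)^2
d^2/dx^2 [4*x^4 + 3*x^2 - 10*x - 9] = 48*x^2 + 6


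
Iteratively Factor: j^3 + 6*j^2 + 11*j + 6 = (j + 1)*(j^2 + 5*j + 6) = (j + 1)*(j + 2)*(j + 3)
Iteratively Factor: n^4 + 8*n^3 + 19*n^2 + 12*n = (n + 3)*(n^3 + 5*n^2 + 4*n) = n*(n + 3)*(n^2 + 5*n + 4) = n*(n + 1)*(n + 3)*(n + 4)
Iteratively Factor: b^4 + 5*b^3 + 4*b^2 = (b + 1)*(b^3 + 4*b^2) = b*(b + 1)*(b^2 + 4*b) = b*(b + 1)*(b + 4)*(b)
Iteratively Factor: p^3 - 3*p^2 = (p)*(p^2 - 3*p) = p*(p - 3)*(p)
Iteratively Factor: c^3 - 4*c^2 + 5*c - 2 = (c - 1)*(c^2 - 3*c + 2) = (c - 2)*(c - 1)*(c - 1)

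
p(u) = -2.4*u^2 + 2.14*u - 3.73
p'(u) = 2.14 - 4.8*u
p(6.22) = -83.27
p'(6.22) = -27.72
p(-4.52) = -62.44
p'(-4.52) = 23.84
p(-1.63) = -13.59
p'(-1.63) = 9.96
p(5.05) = -54.13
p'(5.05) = -22.10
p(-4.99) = -74.17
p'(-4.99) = 26.09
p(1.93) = -8.54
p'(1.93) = -7.12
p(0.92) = -3.79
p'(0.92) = -2.28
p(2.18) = -10.47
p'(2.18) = -8.32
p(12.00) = -323.65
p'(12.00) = -55.46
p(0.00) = -3.73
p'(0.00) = 2.14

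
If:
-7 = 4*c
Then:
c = -7/4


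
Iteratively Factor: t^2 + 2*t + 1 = (t + 1)*(t + 1)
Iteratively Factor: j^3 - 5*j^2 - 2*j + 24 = (j - 3)*(j^2 - 2*j - 8) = (j - 4)*(j - 3)*(j + 2)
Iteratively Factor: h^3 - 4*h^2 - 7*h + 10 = (h + 2)*(h^2 - 6*h + 5) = (h - 5)*(h + 2)*(h - 1)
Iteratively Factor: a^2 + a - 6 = (a + 3)*(a - 2)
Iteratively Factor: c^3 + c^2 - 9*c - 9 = (c + 3)*(c^2 - 2*c - 3) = (c - 3)*(c + 3)*(c + 1)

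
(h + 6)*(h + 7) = h^2 + 13*h + 42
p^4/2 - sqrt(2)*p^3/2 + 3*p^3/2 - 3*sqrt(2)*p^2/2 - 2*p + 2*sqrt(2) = (p/2 + 1)*(p - 1)*(p + 2)*(p - sqrt(2))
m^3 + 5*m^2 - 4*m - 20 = (m - 2)*(m + 2)*(m + 5)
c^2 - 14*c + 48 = (c - 8)*(c - 6)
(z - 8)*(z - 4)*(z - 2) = z^3 - 14*z^2 + 56*z - 64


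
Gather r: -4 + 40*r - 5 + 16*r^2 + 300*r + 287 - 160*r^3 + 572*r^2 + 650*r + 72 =-160*r^3 + 588*r^2 + 990*r + 350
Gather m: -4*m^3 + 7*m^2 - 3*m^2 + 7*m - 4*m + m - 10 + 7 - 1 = -4*m^3 + 4*m^2 + 4*m - 4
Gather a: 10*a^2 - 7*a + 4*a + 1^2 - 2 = 10*a^2 - 3*a - 1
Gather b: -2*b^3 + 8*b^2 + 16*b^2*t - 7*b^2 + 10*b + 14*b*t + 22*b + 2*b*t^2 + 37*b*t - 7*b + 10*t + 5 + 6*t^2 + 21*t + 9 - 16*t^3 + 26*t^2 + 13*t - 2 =-2*b^3 + b^2*(16*t + 1) + b*(2*t^2 + 51*t + 25) - 16*t^3 + 32*t^2 + 44*t + 12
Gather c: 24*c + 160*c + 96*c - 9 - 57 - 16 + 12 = 280*c - 70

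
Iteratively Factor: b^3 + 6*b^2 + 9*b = (b + 3)*(b^2 + 3*b) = (b + 3)^2*(b)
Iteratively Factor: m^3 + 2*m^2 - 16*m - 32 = (m + 2)*(m^2 - 16) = (m + 2)*(m + 4)*(m - 4)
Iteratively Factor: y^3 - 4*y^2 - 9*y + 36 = (y + 3)*(y^2 - 7*y + 12) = (y - 3)*(y + 3)*(y - 4)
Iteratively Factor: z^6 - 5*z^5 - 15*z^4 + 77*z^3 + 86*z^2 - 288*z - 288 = (z - 3)*(z^5 - 2*z^4 - 21*z^3 + 14*z^2 + 128*z + 96) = (z - 3)*(z + 2)*(z^4 - 4*z^3 - 13*z^2 + 40*z + 48) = (z - 3)*(z + 2)*(z + 3)*(z^3 - 7*z^2 + 8*z + 16) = (z - 3)*(z + 1)*(z + 2)*(z + 3)*(z^2 - 8*z + 16) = (z - 4)*(z - 3)*(z + 1)*(z + 2)*(z + 3)*(z - 4)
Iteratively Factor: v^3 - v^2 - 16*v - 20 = (v - 5)*(v^2 + 4*v + 4) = (v - 5)*(v + 2)*(v + 2)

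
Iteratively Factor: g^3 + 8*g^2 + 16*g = (g + 4)*(g^2 + 4*g) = g*(g + 4)*(g + 4)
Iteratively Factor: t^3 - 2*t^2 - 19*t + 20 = (t + 4)*(t^2 - 6*t + 5) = (t - 1)*(t + 4)*(t - 5)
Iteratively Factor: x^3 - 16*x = (x)*(x^2 - 16) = x*(x - 4)*(x + 4)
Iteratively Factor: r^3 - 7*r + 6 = (r + 3)*(r^2 - 3*r + 2) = (r - 2)*(r + 3)*(r - 1)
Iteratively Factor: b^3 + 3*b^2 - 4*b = (b - 1)*(b^2 + 4*b) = b*(b - 1)*(b + 4)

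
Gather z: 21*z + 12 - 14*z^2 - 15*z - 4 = -14*z^2 + 6*z + 8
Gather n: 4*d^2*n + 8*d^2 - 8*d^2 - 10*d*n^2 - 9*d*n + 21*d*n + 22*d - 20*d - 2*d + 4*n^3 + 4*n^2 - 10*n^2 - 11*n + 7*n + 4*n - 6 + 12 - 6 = 4*n^3 + n^2*(-10*d - 6) + n*(4*d^2 + 12*d)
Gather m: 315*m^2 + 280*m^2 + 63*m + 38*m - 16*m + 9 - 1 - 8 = 595*m^2 + 85*m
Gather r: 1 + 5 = 6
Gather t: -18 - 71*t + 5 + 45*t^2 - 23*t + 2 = 45*t^2 - 94*t - 11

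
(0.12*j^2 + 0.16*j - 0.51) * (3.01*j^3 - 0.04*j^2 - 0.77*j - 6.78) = 0.3612*j^5 + 0.4768*j^4 - 1.6339*j^3 - 0.9164*j^2 - 0.6921*j + 3.4578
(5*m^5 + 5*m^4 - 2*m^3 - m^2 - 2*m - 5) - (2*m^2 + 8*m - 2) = 5*m^5 + 5*m^4 - 2*m^3 - 3*m^2 - 10*m - 3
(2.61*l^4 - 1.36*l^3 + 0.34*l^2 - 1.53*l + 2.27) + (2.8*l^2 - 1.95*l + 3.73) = 2.61*l^4 - 1.36*l^3 + 3.14*l^2 - 3.48*l + 6.0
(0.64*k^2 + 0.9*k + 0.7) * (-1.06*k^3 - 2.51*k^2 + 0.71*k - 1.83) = -0.6784*k^5 - 2.5604*k^4 - 2.5466*k^3 - 2.2892*k^2 - 1.15*k - 1.281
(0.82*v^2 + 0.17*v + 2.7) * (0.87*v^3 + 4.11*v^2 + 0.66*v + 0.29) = 0.7134*v^5 + 3.5181*v^4 + 3.5889*v^3 + 11.447*v^2 + 1.8313*v + 0.783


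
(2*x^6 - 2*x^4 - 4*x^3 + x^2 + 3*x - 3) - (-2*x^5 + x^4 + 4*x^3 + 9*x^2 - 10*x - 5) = 2*x^6 + 2*x^5 - 3*x^4 - 8*x^3 - 8*x^2 + 13*x + 2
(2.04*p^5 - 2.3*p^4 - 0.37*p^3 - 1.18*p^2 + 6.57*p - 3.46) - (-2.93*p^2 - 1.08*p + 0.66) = 2.04*p^5 - 2.3*p^4 - 0.37*p^3 + 1.75*p^2 + 7.65*p - 4.12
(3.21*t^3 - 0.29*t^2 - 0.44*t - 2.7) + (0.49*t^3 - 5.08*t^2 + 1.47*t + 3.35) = 3.7*t^3 - 5.37*t^2 + 1.03*t + 0.65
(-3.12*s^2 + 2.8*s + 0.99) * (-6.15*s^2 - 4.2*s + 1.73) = 19.188*s^4 - 4.116*s^3 - 23.2461*s^2 + 0.685999999999999*s + 1.7127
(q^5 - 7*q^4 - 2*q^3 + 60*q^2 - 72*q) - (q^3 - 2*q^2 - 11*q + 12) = q^5 - 7*q^4 - 3*q^3 + 62*q^2 - 61*q - 12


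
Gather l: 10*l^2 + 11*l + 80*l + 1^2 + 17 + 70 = 10*l^2 + 91*l + 88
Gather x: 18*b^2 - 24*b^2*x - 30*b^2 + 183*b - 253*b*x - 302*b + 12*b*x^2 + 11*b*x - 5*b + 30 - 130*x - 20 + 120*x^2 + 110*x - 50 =-12*b^2 - 124*b + x^2*(12*b + 120) + x*(-24*b^2 - 242*b - 20) - 40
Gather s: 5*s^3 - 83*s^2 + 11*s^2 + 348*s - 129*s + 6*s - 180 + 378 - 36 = 5*s^3 - 72*s^2 + 225*s + 162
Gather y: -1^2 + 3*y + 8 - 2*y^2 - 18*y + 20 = -2*y^2 - 15*y + 27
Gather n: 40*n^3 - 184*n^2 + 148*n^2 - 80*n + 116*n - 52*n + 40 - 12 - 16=40*n^3 - 36*n^2 - 16*n + 12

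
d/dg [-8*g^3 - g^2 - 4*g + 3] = -24*g^2 - 2*g - 4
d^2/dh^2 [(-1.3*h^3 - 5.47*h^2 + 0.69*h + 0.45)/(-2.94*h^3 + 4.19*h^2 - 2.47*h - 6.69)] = (2.8421709430404e-14*h^7 + 126.589344*h^6 - 92.4265440000004*h^5 - 540.838872*h^4 - 1229.76906*h^3 + 1144.71792*h^2 + 314.097156*h + 481.716468)/(25.412184*h^9 - 108.650052*h^8 + 218.893878*h^7 - 82.644659*h^6 - 310.567965*h^5 + 567.151266*h^4 - 5.60287700000003*h^3 - 440.139114*h^2 + 331.642701*h + 299.418309)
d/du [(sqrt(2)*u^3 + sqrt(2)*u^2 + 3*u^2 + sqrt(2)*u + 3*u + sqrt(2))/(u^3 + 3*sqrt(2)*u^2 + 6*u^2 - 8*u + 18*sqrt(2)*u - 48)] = (3*u^4 + 5*sqrt(2)*u^4 - 18*sqrt(2)*u^3 + 66*u^3 - 116*sqrt(2)*u^2 - 12*u^2 - 300*u - 108*sqrt(2)*u - 180 - 40*sqrt(2))/(u^6 + 6*sqrt(2)*u^5 + 12*u^5 + 38*u^4 + 72*sqrt(2)*u^4 + 24*u^3 + 168*sqrt(2)*u^3 - 576*sqrt(2)*u^2 + 136*u^2 - 1728*sqrt(2)*u + 768*u + 2304)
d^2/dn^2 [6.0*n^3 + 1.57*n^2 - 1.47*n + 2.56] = 36.0*n + 3.14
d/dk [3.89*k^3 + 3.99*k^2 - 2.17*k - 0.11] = 11.67*k^2 + 7.98*k - 2.17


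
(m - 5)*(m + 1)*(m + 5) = m^3 + m^2 - 25*m - 25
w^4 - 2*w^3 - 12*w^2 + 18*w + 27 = (w - 3)^2*(w + 1)*(w + 3)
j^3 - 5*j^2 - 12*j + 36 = (j - 6)*(j - 2)*(j + 3)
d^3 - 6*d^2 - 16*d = d*(d - 8)*(d + 2)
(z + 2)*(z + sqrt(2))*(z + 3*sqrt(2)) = z^3 + 2*z^2 + 4*sqrt(2)*z^2 + 6*z + 8*sqrt(2)*z + 12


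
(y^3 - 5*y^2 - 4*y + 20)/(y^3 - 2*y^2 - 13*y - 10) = (y - 2)/(y + 1)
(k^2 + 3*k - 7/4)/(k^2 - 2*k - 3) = (-k^2 - 3*k + 7/4)/(-k^2 + 2*k + 3)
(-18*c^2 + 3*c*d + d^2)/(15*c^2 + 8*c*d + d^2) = (-18*c^2 + 3*c*d + d^2)/(15*c^2 + 8*c*d + d^2)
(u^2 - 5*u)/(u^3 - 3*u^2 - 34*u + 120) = u/(u^2 + 2*u - 24)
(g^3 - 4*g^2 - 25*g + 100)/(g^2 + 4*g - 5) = (g^2 - 9*g + 20)/(g - 1)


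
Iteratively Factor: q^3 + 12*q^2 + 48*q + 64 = (q + 4)*(q^2 + 8*q + 16) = (q + 4)^2*(q + 4)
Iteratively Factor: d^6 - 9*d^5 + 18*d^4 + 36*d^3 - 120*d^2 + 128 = (d + 1)*(d^5 - 10*d^4 + 28*d^3 + 8*d^2 - 128*d + 128) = (d - 2)*(d + 1)*(d^4 - 8*d^3 + 12*d^2 + 32*d - 64) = (d - 2)^2*(d + 1)*(d^3 - 6*d^2 + 32) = (d - 4)*(d - 2)^2*(d + 1)*(d^2 - 2*d - 8) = (d - 4)^2*(d - 2)^2*(d + 1)*(d + 2)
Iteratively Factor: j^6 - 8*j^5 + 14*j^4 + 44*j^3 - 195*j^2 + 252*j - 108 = (j - 2)*(j^5 - 6*j^4 + 2*j^3 + 48*j^2 - 99*j + 54) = (j - 3)*(j - 2)*(j^4 - 3*j^3 - 7*j^2 + 27*j - 18) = (j - 3)*(j - 2)^2*(j^3 - j^2 - 9*j + 9) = (j - 3)*(j - 2)^2*(j - 1)*(j^2 - 9) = (j - 3)^2*(j - 2)^2*(j - 1)*(j + 3)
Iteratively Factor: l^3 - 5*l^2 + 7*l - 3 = (l - 1)*(l^2 - 4*l + 3) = (l - 1)^2*(l - 3)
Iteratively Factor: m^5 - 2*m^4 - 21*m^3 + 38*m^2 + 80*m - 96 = (m - 4)*(m^4 + 2*m^3 - 13*m^2 - 14*m + 24) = (m - 4)*(m - 3)*(m^3 + 5*m^2 + 2*m - 8) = (m - 4)*(m - 3)*(m + 2)*(m^2 + 3*m - 4) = (m - 4)*(m - 3)*(m + 2)*(m + 4)*(m - 1)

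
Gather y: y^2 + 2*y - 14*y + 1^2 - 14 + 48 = y^2 - 12*y + 35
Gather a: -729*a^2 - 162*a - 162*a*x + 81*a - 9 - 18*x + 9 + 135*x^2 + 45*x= -729*a^2 + a*(-162*x - 81) + 135*x^2 + 27*x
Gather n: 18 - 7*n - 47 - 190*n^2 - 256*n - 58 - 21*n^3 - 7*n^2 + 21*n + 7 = -21*n^3 - 197*n^2 - 242*n - 80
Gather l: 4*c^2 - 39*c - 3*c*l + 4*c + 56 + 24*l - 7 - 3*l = 4*c^2 - 35*c + l*(21 - 3*c) + 49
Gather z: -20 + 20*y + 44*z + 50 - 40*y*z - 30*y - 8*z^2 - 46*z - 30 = -10*y - 8*z^2 + z*(-40*y - 2)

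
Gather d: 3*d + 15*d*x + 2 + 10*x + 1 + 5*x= d*(15*x + 3) + 15*x + 3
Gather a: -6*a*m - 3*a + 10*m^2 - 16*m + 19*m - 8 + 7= a*(-6*m - 3) + 10*m^2 + 3*m - 1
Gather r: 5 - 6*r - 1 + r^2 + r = r^2 - 5*r + 4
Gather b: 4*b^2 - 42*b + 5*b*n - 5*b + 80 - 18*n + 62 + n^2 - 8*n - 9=4*b^2 + b*(5*n - 47) + n^2 - 26*n + 133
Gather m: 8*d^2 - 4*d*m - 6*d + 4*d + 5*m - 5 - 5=8*d^2 - 2*d + m*(5 - 4*d) - 10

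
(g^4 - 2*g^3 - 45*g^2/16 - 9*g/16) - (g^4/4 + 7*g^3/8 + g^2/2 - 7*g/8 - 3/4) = 3*g^4/4 - 23*g^3/8 - 53*g^2/16 + 5*g/16 + 3/4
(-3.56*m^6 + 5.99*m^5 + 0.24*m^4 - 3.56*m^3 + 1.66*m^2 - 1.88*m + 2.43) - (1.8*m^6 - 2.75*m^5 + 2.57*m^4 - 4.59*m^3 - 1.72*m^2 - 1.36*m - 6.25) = -5.36*m^6 + 8.74*m^5 - 2.33*m^4 + 1.03*m^3 + 3.38*m^2 - 0.52*m + 8.68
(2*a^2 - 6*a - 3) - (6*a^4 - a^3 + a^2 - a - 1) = -6*a^4 + a^3 + a^2 - 5*a - 2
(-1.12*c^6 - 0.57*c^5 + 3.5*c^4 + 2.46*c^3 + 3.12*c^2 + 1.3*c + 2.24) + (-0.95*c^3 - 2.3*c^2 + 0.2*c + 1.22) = -1.12*c^6 - 0.57*c^5 + 3.5*c^4 + 1.51*c^3 + 0.82*c^2 + 1.5*c + 3.46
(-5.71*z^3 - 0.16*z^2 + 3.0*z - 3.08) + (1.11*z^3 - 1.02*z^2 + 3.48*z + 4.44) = -4.6*z^3 - 1.18*z^2 + 6.48*z + 1.36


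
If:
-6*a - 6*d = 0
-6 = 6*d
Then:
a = 1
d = -1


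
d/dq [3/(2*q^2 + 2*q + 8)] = 3*(-2*q - 1)/(2*(q^2 + q + 4)^2)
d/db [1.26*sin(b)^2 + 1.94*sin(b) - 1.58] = (2.52*sin(b) + 1.94)*cos(b)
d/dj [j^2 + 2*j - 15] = 2*j + 2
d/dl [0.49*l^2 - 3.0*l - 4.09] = 0.98*l - 3.0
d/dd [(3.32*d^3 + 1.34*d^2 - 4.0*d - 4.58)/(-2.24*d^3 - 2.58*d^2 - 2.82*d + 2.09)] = (-5.564*d^4 - 36.6448*d^3 - 24.06*d^2 - 18.0316*d - 21.2756)/(5.0176*d^6 + 11.5584*d^5 + 19.29*d^4 + 5.188*d^3 - 2.832*d^2 - 11.7876*d + 4.3681)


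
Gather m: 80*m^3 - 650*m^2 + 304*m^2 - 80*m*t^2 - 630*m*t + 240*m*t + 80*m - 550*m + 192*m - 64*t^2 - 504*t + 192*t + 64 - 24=80*m^3 - 346*m^2 + m*(-80*t^2 - 390*t - 278) - 64*t^2 - 312*t + 40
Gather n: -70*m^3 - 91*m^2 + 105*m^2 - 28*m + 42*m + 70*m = -70*m^3 + 14*m^2 + 84*m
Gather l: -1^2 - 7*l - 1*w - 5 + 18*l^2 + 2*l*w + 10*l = 18*l^2 + l*(2*w + 3) - w - 6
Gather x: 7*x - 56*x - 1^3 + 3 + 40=42 - 49*x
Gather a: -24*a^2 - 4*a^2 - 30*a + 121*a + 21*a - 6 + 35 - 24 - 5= -28*a^2 + 112*a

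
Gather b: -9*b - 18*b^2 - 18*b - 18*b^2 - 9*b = -36*b^2 - 36*b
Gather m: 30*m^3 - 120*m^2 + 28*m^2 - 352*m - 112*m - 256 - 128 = 30*m^3 - 92*m^2 - 464*m - 384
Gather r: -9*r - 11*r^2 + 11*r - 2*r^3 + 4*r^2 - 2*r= -2*r^3 - 7*r^2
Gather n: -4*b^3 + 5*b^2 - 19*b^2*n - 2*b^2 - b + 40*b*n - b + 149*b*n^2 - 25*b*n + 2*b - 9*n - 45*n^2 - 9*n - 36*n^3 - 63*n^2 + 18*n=-4*b^3 + 3*b^2 - 36*n^3 + n^2*(149*b - 108) + n*(-19*b^2 + 15*b)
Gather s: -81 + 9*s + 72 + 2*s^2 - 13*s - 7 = 2*s^2 - 4*s - 16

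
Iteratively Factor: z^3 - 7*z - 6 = (z + 1)*(z^2 - z - 6) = (z + 1)*(z + 2)*(z - 3)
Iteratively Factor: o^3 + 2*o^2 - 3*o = (o - 1)*(o^2 + 3*o) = o*(o - 1)*(o + 3)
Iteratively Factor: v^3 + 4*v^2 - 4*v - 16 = (v - 2)*(v^2 + 6*v + 8) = (v - 2)*(v + 4)*(v + 2)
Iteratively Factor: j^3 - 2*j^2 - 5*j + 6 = (j - 3)*(j^2 + j - 2) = (j - 3)*(j - 1)*(j + 2)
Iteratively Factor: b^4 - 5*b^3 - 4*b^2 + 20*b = (b - 5)*(b^3 - 4*b) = (b - 5)*(b - 2)*(b^2 + 2*b) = (b - 5)*(b - 2)*(b + 2)*(b)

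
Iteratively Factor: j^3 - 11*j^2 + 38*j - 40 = (j - 2)*(j^2 - 9*j + 20) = (j - 5)*(j - 2)*(j - 4)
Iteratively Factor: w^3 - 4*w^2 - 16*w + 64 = (w + 4)*(w^2 - 8*w + 16) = (w - 4)*(w + 4)*(w - 4)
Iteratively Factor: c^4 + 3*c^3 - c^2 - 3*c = (c)*(c^3 + 3*c^2 - c - 3) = c*(c + 1)*(c^2 + 2*c - 3) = c*(c + 1)*(c + 3)*(c - 1)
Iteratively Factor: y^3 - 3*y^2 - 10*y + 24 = (y + 3)*(y^2 - 6*y + 8) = (y - 4)*(y + 3)*(y - 2)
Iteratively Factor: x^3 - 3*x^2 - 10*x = (x)*(x^2 - 3*x - 10) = x*(x + 2)*(x - 5)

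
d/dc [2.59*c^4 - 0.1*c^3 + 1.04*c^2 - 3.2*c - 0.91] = 10.36*c^3 - 0.3*c^2 + 2.08*c - 3.2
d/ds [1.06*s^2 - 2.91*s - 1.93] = 2.12*s - 2.91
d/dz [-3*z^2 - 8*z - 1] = -6*z - 8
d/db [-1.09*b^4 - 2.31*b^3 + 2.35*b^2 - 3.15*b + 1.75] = -4.36*b^3 - 6.93*b^2 + 4.7*b - 3.15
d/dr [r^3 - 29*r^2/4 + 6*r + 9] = 3*r^2 - 29*r/2 + 6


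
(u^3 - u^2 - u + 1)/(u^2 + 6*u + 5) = (u^2 - 2*u + 1)/(u + 5)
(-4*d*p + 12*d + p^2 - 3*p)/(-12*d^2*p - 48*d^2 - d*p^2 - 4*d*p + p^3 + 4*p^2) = (p - 3)/(3*d*p + 12*d + p^2 + 4*p)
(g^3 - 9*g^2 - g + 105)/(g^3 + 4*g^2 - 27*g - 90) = (g - 7)/(g + 6)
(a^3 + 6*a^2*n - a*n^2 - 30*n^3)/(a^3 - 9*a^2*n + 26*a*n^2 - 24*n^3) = (a^2 + 8*a*n + 15*n^2)/(a^2 - 7*a*n + 12*n^2)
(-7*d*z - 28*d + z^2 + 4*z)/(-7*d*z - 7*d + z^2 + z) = (z + 4)/(z + 1)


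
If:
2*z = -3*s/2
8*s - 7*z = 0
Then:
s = 0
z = 0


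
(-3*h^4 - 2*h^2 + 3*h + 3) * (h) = -3*h^5 - 2*h^3 + 3*h^2 + 3*h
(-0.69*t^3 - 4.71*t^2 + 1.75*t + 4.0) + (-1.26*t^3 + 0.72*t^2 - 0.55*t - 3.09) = -1.95*t^3 - 3.99*t^2 + 1.2*t + 0.91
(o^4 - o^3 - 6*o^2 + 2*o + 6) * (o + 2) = o^5 + o^4 - 8*o^3 - 10*o^2 + 10*o + 12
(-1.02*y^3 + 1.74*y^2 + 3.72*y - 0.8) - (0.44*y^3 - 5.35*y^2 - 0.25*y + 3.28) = -1.46*y^3 + 7.09*y^2 + 3.97*y - 4.08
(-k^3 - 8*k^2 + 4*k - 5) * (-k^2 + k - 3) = k^5 + 7*k^4 - 9*k^3 + 33*k^2 - 17*k + 15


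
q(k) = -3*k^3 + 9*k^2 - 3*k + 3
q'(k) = -9*k^2 + 18*k - 3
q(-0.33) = 5.08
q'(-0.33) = -9.92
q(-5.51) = 794.62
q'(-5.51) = -375.42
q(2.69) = 1.66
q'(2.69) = -19.70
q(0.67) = 4.13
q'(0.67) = 5.02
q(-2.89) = 159.25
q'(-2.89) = -130.19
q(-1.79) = 54.41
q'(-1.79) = -64.06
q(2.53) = 4.44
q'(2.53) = -15.07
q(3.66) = -34.50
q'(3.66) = -57.68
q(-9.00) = 2946.00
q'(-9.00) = -894.00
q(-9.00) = 2946.00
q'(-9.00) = -894.00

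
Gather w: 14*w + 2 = 14*w + 2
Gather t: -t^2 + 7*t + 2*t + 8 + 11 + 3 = -t^2 + 9*t + 22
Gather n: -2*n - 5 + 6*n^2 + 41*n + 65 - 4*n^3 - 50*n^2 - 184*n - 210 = -4*n^3 - 44*n^2 - 145*n - 150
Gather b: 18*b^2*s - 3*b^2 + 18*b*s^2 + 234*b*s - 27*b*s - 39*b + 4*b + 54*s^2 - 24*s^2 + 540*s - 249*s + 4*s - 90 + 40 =b^2*(18*s - 3) + b*(18*s^2 + 207*s - 35) + 30*s^2 + 295*s - 50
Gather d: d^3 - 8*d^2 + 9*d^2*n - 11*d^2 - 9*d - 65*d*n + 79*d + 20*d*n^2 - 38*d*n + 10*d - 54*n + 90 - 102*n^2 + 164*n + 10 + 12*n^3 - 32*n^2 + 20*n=d^3 + d^2*(9*n - 19) + d*(20*n^2 - 103*n + 80) + 12*n^3 - 134*n^2 + 130*n + 100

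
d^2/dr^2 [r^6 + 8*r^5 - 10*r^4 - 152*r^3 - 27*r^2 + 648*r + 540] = 30*r^4 + 160*r^3 - 120*r^2 - 912*r - 54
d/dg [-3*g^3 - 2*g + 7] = -9*g^2 - 2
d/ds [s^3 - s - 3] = 3*s^2 - 1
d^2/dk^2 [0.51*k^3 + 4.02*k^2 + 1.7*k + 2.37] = 3.06*k + 8.04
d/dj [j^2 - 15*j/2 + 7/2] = 2*j - 15/2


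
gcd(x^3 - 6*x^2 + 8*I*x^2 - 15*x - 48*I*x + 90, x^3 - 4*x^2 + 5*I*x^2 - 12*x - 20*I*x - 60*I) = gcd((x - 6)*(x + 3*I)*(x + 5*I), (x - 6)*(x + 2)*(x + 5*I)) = x^2 + x*(-6 + 5*I) - 30*I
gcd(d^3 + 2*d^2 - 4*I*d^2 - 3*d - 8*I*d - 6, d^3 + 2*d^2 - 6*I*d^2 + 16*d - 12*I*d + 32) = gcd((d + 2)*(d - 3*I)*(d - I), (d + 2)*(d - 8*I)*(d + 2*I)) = d + 2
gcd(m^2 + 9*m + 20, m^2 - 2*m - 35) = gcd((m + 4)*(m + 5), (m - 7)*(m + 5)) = m + 5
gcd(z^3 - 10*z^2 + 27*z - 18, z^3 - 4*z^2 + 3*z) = z^2 - 4*z + 3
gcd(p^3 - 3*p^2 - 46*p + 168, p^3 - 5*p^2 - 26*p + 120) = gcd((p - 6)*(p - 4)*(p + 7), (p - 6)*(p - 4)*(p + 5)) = p^2 - 10*p + 24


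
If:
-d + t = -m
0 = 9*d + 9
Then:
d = -1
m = -t - 1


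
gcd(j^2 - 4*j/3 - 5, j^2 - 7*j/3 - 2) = j - 3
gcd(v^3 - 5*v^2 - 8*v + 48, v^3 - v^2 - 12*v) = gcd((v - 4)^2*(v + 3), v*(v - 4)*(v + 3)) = v^2 - v - 12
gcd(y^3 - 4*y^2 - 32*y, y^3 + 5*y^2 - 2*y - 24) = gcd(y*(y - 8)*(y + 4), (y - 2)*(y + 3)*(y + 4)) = y + 4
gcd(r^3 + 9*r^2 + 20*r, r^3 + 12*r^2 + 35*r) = r^2 + 5*r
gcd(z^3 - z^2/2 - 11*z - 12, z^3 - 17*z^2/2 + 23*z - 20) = z - 4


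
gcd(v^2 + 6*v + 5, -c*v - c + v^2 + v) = v + 1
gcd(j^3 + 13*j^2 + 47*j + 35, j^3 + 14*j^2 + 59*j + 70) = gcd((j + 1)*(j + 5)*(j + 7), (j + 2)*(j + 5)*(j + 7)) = j^2 + 12*j + 35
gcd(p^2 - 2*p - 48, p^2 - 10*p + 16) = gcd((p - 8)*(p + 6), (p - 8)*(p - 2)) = p - 8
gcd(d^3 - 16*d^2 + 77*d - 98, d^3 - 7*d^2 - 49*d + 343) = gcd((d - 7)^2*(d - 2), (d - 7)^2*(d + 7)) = d^2 - 14*d + 49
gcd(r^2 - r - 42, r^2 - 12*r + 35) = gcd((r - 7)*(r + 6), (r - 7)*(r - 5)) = r - 7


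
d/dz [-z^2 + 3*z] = 3 - 2*z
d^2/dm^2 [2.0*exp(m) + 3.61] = 2.0*exp(m)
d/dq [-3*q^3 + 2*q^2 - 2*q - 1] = -9*q^2 + 4*q - 2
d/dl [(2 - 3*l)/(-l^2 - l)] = (-3*l^2 + 4*l + 2)/(l^2*(l^2 + 2*l + 1))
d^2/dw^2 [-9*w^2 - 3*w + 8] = -18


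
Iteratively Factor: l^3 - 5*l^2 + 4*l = (l - 4)*(l^2 - l) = l*(l - 4)*(l - 1)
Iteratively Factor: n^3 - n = (n - 1)*(n^2 + n) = n*(n - 1)*(n + 1)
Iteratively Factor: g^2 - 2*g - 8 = (g - 4)*(g + 2)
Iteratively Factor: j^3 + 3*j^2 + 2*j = (j + 1)*(j^2 + 2*j) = (j + 1)*(j + 2)*(j)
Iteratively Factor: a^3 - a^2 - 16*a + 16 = (a - 4)*(a^2 + 3*a - 4) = (a - 4)*(a + 4)*(a - 1)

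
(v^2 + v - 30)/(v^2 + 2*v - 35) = (v + 6)/(v + 7)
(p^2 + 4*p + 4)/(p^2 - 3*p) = (p^2 + 4*p + 4)/(p*(p - 3))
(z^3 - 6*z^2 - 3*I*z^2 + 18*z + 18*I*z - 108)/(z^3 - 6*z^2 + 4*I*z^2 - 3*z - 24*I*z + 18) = (z - 6*I)/(z + I)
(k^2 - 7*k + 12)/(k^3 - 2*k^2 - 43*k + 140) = (k - 3)/(k^2 + 2*k - 35)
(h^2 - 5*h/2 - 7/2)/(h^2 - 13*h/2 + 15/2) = (2*h^2 - 5*h - 7)/(2*h^2 - 13*h + 15)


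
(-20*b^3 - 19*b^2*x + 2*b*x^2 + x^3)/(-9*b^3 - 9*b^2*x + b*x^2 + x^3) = (-20*b^2 + b*x + x^2)/(-9*b^2 + x^2)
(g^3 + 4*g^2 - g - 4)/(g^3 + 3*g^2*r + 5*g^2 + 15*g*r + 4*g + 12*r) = (g - 1)/(g + 3*r)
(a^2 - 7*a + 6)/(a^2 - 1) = (a - 6)/(a + 1)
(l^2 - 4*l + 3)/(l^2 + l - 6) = (l^2 - 4*l + 3)/(l^2 + l - 6)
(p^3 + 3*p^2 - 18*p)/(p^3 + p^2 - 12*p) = (p + 6)/(p + 4)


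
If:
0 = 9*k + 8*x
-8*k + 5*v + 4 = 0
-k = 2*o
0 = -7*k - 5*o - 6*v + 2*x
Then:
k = 32/109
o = -16/109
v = -36/109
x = -36/109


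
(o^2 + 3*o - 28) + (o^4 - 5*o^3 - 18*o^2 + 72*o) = o^4 - 5*o^3 - 17*o^2 + 75*o - 28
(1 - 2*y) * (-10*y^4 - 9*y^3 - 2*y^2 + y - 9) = 20*y^5 + 8*y^4 - 5*y^3 - 4*y^2 + 19*y - 9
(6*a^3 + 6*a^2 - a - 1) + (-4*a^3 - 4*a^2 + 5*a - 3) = 2*a^3 + 2*a^2 + 4*a - 4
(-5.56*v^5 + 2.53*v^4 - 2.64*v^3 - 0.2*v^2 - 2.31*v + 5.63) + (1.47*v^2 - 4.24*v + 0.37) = -5.56*v^5 + 2.53*v^4 - 2.64*v^3 + 1.27*v^2 - 6.55*v + 6.0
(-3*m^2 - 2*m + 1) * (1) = -3*m^2 - 2*m + 1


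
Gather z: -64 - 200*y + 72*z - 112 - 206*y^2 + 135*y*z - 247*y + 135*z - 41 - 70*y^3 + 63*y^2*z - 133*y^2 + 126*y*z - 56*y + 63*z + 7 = -70*y^3 - 339*y^2 - 503*y + z*(63*y^2 + 261*y + 270) - 210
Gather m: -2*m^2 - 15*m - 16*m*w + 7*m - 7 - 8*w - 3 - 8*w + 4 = -2*m^2 + m*(-16*w - 8) - 16*w - 6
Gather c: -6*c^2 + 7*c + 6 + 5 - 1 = -6*c^2 + 7*c + 10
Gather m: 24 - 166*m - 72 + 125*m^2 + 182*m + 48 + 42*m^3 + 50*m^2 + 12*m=42*m^3 + 175*m^2 + 28*m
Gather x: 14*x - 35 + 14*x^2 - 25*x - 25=14*x^2 - 11*x - 60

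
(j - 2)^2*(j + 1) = j^3 - 3*j^2 + 4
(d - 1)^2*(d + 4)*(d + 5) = d^4 + 7*d^3 + 3*d^2 - 31*d + 20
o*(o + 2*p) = o^2 + 2*o*p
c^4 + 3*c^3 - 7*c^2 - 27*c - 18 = (c - 3)*(c + 1)*(c + 2)*(c + 3)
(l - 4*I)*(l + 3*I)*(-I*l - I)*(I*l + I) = l^4 + 2*l^3 - I*l^3 + 13*l^2 - 2*I*l^2 + 24*l - I*l + 12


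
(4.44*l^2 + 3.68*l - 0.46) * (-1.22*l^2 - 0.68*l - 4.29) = -5.4168*l^4 - 7.5088*l^3 - 20.9888*l^2 - 15.4744*l + 1.9734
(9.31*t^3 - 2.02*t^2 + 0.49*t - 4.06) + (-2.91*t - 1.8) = 9.31*t^3 - 2.02*t^2 - 2.42*t - 5.86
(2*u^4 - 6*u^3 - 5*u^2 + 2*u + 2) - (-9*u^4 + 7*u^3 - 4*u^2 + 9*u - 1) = 11*u^4 - 13*u^3 - u^2 - 7*u + 3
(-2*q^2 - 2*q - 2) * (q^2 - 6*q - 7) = -2*q^4 + 10*q^3 + 24*q^2 + 26*q + 14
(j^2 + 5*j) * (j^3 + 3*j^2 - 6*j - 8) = j^5 + 8*j^4 + 9*j^3 - 38*j^2 - 40*j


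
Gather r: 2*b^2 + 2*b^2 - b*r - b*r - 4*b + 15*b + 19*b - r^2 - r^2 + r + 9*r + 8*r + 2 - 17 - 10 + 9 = 4*b^2 + 30*b - 2*r^2 + r*(18 - 2*b) - 16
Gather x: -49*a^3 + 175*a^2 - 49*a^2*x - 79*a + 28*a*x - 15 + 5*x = -49*a^3 + 175*a^2 - 79*a + x*(-49*a^2 + 28*a + 5) - 15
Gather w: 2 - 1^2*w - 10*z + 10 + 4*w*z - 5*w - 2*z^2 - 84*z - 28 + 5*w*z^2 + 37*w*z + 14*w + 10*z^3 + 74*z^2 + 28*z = w*(5*z^2 + 41*z + 8) + 10*z^3 + 72*z^2 - 66*z - 16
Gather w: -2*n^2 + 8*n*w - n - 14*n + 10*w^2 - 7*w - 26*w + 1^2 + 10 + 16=-2*n^2 - 15*n + 10*w^2 + w*(8*n - 33) + 27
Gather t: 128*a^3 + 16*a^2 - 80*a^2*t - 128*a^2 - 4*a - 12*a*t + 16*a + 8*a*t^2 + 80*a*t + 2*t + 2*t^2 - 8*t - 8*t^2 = 128*a^3 - 112*a^2 + 12*a + t^2*(8*a - 6) + t*(-80*a^2 + 68*a - 6)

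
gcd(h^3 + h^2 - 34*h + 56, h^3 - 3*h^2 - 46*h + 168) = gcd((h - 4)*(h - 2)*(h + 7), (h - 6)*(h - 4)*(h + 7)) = h^2 + 3*h - 28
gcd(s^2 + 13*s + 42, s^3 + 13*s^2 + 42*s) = s^2 + 13*s + 42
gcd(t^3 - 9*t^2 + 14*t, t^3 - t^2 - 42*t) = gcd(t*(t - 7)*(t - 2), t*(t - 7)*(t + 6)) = t^2 - 7*t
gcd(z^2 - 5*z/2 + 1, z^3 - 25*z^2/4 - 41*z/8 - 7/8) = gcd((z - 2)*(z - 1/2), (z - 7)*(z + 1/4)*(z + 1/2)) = 1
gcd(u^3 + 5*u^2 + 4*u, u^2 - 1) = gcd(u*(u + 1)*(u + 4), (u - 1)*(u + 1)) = u + 1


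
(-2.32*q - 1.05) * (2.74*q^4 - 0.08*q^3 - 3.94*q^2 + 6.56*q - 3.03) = -6.3568*q^5 - 2.6914*q^4 + 9.2248*q^3 - 11.0822*q^2 + 0.1416*q + 3.1815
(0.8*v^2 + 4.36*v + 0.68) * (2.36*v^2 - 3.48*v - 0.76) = 1.888*v^4 + 7.5056*v^3 - 14.176*v^2 - 5.68*v - 0.5168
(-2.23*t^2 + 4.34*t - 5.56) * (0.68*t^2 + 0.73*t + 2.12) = -1.5164*t^4 + 1.3233*t^3 - 5.3402*t^2 + 5.142*t - 11.7872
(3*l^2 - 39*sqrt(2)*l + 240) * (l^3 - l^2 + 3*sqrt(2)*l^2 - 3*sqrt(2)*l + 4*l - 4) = 3*l^5 - 30*sqrt(2)*l^4 - 3*l^4 + 18*l^3 + 30*sqrt(2)*l^3 - 18*l^2 + 564*sqrt(2)*l^2 - 564*sqrt(2)*l + 960*l - 960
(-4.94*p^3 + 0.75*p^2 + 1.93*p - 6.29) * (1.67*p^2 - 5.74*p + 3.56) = -8.2498*p^5 + 29.6081*p^4 - 18.6683*p^3 - 18.9125*p^2 + 42.9754*p - 22.3924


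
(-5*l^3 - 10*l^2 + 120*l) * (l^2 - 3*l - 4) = -5*l^5 + 5*l^4 + 170*l^3 - 320*l^2 - 480*l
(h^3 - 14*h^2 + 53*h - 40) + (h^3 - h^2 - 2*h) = 2*h^3 - 15*h^2 + 51*h - 40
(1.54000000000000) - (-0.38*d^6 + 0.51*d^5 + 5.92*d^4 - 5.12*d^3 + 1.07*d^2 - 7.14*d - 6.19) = 0.38*d^6 - 0.51*d^5 - 5.92*d^4 + 5.12*d^3 - 1.07*d^2 + 7.14*d + 7.73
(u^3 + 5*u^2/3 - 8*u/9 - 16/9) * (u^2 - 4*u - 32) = u^5 - 7*u^4/3 - 356*u^3/9 - 464*u^2/9 + 320*u/9 + 512/9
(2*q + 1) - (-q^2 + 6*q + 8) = q^2 - 4*q - 7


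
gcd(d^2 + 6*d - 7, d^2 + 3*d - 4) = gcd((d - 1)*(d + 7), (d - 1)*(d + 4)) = d - 1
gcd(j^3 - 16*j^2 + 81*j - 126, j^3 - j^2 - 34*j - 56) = j - 7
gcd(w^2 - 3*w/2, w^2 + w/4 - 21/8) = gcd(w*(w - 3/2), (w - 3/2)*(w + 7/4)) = w - 3/2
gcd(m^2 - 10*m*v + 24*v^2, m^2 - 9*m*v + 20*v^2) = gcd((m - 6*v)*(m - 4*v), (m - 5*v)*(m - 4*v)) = -m + 4*v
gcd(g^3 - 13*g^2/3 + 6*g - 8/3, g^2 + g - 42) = 1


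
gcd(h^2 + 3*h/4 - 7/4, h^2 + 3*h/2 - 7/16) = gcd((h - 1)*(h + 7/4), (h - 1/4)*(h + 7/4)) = h + 7/4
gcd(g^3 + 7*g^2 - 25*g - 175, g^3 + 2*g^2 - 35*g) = g^2 + 2*g - 35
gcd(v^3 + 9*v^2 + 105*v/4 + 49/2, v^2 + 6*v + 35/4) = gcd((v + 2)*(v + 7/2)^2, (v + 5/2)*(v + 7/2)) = v + 7/2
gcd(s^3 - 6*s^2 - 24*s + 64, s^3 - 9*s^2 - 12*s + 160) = s^2 - 4*s - 32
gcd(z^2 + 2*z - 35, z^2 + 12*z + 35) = z + 7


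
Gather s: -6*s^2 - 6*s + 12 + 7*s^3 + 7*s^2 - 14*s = 7*s^3 + s^2 - 20*s + 12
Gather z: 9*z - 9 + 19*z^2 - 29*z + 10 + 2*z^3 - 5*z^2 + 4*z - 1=2*z^3 + 14*z^2 - 16*z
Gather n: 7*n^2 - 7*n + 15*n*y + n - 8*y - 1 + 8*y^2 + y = 7*n^2 + n*(15*y - 6) + 8*y^2 - 7*y - 1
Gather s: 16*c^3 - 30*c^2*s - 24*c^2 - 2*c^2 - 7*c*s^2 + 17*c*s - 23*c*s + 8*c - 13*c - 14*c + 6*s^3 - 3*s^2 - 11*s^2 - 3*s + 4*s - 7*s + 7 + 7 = 16*c^3 - 26*c^2 - 19*c + 6*s^3 + s^2*(-7*c - 14) + s*(-30*c^2 - 6*c - 6) + 14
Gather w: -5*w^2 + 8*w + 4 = -5*w^2 + 8*w + 4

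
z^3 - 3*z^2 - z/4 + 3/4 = (z - 3)*(z - 1/2)*(z + 1/2)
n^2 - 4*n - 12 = (n - 6)*(n + 2)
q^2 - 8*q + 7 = (q - 7)*(q - 1)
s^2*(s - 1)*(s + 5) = s^4 + 4*s^3 - 5*s^2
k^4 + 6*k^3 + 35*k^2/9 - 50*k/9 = k*(k - 2/3)*(k + 5/3)*(k + 5)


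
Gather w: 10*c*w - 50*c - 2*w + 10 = -50*c + w*(10*c - 2) + 10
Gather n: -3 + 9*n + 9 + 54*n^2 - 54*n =54*n^2 - 45*n + 6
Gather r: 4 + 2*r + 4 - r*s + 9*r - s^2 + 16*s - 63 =r*(11 - s) - s^2 + 16*s - 55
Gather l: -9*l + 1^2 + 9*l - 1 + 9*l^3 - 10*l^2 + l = 9*l^3 - 10*l^2 + l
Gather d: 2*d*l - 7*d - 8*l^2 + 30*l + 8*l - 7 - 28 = d*(2*l - 7) - 8*l^2 + 38*l - 35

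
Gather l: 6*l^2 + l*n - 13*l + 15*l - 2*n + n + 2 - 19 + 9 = 6*l^2 + l*(n + 2) - n - 8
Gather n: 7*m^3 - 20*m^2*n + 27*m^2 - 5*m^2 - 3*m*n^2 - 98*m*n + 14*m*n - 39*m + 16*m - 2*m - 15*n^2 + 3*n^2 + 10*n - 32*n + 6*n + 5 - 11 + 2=7*m^3 + 22*m^2 - 25*m + n^2*(-3*m - 12) + n*(-20*m^2 - 84*m - 16) - 4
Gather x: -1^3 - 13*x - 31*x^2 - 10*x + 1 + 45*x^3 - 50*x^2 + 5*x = 45*x^3 - 81*x^2 - 18*x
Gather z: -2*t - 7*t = -9*t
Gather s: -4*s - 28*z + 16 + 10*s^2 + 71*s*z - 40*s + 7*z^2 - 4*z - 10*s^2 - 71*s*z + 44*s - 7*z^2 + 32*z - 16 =0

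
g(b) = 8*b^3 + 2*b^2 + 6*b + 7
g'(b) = 24*b^2 + 4*b + 6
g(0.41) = 10.35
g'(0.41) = 11.67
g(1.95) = 85.62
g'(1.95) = 105.06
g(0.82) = 17.68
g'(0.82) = 25.42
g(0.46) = 10.96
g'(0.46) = 12.92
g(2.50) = 159.50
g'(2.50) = 166.00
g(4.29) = 701.18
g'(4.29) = 464.86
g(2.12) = 104.93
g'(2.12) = 122.35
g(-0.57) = 2.75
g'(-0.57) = 11.52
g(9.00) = 6055.00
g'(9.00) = 1986.00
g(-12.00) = -13601.00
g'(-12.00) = 3414.00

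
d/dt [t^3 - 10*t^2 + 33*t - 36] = 3*t^2 - 20*t + 33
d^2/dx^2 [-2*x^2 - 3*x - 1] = -4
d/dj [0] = 0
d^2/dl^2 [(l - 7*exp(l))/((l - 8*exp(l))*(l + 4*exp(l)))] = (-3*l^4*exp(l) + 116*l^3*exp(2*l) + 12*l^3*exp(l) + 2*l^3 - 960*l^2*exp(3*l) - 384*l^2*exp(2*l) - 42*l^2*exp(l) + 4992*l*exp(4*l) + 2688*l*exp(3*l) + 360*l*exp(2*l) - 7168*exp(5*l) - 7680*exp(4*l) - 928*exp(3*l))/(l^6 - 12*l^5*exp(l) - 48*l^4*exp(2*l) + 704*l^3*exp(3*l) + 1536*l^2*exp(4*l) - 12288*l*exp(5*l) - 32768*exp(6*l))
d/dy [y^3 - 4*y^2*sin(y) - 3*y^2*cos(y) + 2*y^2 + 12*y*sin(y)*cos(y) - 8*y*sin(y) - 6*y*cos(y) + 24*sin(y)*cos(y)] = 3*y^2*sin(y) - 4*y^2*cos(y) + 3*y^2 - 2*y*sin(y) - 14*y*cos(y) + 12*y*cos(2*y) + 4*y - 8*sin(y) + 6*sin(2*y) - 6*cos(y) + 24*cos(2*y)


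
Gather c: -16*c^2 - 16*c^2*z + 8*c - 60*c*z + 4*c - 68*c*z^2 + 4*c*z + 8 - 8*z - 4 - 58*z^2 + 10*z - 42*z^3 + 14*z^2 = c^2*(-16*z - 16) + c*(-68*z^2 - 56*z + 12) - 42*z^3 - 44*z^2 + 2*z + 4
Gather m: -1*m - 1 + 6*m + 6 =5*m + 5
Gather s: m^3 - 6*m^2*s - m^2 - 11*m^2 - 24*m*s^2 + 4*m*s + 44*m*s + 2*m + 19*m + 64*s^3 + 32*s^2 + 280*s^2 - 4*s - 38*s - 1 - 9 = m^3 - 12*m^2 + 21*m + 64*s^3 + s^2*(312 - 24*m) + s*(-6*m^2 + 48*m - 42) - 10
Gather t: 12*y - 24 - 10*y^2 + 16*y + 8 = -10*y^2 + 28*y - 16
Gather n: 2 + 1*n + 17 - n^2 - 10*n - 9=-n^2 - 9*n + 10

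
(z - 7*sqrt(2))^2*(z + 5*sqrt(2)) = z^3 - 9*sqrt(2)*z^2 - 42*z + 490*sqrt(2)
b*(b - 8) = b^2 - 8*b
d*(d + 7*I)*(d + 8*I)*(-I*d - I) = -I*d^4 + 15*d^3 - I*d^3 + 15*d^2 + 56*I*d^2 + 56*I*d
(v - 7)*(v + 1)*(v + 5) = v^3 - v^2 - 37*v - 35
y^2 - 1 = (y - 1)*(y + 1)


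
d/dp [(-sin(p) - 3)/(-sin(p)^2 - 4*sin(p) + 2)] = (-6*sin(p) + cos(p)^2 - 15)*cos(p)/(sin(p)^2 + 4*sin(p) - 2)^2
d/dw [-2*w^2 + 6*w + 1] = 6 - 4*w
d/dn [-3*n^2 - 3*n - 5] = -6*n - 3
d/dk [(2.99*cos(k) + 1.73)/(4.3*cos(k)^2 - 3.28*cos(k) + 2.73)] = (12.857*cos(k)^2 + 14.878*cos(k) - 13.8371)*sin(k)/(18.49*cos(k)^4 - 28.208*cos(k)^3 + 34.2364*cos(k)^2 - 17.9088*cos(k) + 7.4529)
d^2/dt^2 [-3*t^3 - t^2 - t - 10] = -18*t - 2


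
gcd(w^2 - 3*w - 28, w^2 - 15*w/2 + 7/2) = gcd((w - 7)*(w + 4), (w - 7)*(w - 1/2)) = w - 7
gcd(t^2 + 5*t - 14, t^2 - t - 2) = t - 2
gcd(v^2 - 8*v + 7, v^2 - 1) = v - 1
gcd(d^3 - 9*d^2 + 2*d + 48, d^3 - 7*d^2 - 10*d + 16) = d^2 - 6*d - 16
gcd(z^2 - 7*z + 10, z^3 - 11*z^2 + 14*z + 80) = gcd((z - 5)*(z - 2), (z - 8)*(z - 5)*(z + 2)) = z - 5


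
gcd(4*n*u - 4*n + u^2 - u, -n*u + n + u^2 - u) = u - 1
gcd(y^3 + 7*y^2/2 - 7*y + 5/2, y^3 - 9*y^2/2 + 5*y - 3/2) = y^2 - 3*y/2 + 1/2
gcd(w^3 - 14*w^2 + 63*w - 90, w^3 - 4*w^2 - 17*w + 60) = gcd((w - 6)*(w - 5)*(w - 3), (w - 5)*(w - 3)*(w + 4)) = w^2 - 8*w + 15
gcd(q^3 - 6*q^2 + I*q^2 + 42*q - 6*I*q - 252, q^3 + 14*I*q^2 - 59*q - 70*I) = q + 7*I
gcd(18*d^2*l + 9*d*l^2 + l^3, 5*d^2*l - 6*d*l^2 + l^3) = l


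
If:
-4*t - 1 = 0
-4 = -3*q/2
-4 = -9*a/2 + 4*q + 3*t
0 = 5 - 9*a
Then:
No Solution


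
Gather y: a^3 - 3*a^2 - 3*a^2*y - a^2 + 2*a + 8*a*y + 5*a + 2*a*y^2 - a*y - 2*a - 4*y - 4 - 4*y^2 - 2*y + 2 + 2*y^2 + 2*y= a^3 - 4*a^2 + 5*a + y^2*(2*a - 2) + y*(-3*a^2 + 7*a - 4) - 2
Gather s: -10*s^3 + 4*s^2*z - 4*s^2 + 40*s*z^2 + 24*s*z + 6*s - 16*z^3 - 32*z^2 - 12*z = -10*s^3 + s^2*(4*z - 4) + s*(40*z^2 + 24*z + 6) - 16*z^3 - 32*z^2 - 12*z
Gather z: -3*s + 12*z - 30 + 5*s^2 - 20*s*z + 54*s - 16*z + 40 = 5*s^2 + 51*s + z*(-20*s - 4) + 10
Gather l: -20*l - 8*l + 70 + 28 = 98 - 28*l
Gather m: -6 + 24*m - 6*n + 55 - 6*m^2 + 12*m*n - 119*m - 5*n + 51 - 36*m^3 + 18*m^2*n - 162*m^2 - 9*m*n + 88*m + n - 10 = -36*m^3 + m^2*(18*n - 168) + m*(3*n - 7) - 10*n + 90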